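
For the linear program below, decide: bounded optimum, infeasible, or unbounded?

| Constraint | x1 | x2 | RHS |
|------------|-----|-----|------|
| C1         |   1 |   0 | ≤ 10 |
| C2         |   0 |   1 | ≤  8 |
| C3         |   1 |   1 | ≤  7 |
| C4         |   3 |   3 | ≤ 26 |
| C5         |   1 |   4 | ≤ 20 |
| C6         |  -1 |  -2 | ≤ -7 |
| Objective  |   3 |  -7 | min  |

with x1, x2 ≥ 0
The point (0, 5) satisfies every constraint, so the LP is feasible; the constraints give x1 ≤ 10 and x2 ≤ 8, which with x1, x2 ≥ 0 keep the feasible region inside a bounded box. A feasible, bounded LP attains a finite optimum at a vertex.

Evaluating z = 3x1 - 7x2 at each vertex:
  (7, 0): z = 21
  (2.667, 4.333): z = -22.33
  (0, 5): z = -35
  (0, 3.5): z = -24.5

The LP has an optimal solution: (0, 5) with z = -35.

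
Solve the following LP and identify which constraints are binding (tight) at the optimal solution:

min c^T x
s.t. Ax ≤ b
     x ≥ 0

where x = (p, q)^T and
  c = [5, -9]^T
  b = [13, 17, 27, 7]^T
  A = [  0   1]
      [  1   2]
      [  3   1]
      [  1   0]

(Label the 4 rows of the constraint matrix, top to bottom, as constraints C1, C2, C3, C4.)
Optimal: p = 0, q = 8.5
Binding: C2, p ≥ 0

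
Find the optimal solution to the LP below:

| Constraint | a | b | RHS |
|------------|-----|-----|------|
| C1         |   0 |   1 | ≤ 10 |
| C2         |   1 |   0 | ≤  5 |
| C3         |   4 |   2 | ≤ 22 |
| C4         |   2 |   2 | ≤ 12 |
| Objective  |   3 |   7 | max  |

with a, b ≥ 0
Each vertex is the intersection of two constraint boundaries that also satisfies all remaining constraints:
  a = 0 and b = 0 → (0, 0)
  a = 5 and b = 0 → (5, 0)
  a = 5 and 4a + 2b = 22 → (5, 1)
  2a + 2b = 12 and a = 0 → (0, 6)

Evaluating z = 3a + 7b at each vertex:
  (0, 0): z = 0
  (5, 0): z = 15
  (5, 1): z = 22
  (0, 6): z = 42

The maximum is at (0, 6) with z = 42.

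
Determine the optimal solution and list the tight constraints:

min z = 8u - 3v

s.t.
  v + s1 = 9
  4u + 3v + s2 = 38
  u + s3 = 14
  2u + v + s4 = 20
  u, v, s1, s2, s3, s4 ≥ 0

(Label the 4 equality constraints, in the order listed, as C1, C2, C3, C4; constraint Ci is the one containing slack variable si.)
Optimal: u = 0, v = 9
Binding: C1, u ≥ 0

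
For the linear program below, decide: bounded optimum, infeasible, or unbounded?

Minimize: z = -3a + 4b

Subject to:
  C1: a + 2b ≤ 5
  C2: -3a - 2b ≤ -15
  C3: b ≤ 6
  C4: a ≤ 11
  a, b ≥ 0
The point (5, 0) satisfies every constraint, so the LP is feasible; the constraints give a ≤ 11 and b ≤ 6, which with a, b ≥ 0 keep the feasible region inside a bounded box. A feasible, bounded LP attains a finite optimum at a vertex.

Evaluating z = -3a + 4b at each vertex:
  (5, 0): z = -15

The LP has an optimal solution: (5, 0) with z = -15.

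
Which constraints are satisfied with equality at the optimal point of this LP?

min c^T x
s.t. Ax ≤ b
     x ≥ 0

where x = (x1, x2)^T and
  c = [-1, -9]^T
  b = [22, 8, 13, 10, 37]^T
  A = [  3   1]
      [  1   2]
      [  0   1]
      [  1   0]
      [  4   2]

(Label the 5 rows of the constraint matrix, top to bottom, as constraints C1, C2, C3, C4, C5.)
Optimal: x1 = 0, x2 = 4
Binding: C2, x1 ≥ 0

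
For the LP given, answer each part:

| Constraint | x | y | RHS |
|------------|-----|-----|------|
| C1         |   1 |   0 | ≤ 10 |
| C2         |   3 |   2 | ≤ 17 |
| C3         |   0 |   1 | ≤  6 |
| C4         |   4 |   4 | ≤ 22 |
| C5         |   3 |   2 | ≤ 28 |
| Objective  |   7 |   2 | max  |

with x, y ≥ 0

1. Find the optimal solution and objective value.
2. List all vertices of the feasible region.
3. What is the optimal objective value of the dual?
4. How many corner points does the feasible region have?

1. x = 5.5, y = 0, z = 38.5
2. (0, 0), (5.5, 0), (0, 5.5)
3. 38.5 (by strong duality, equal to the primal optimum)
4. 3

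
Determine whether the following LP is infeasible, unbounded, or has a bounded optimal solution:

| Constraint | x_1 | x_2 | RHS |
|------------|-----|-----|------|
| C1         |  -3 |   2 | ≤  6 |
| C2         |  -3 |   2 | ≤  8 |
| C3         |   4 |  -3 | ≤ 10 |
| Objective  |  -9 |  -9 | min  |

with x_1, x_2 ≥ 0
Feasible point: (0, 0) satisfies every constraint, so the LP is feasible.
Direction d = (2, 3): for each constraint row a, a·d ≤ 0 —
  (-3)(2) + (2)(3) = 0 ≤ 0
  (-3)(2) + (2)(3) = 0 ≤ 0
  (4)(2) + (-3)(3) = -1 ≤ 0
and d ≥ 0, so (0, 0) + t·d stays feasible for every t ≥ 0. Along this ray z = -9x_1 - 9x_2 changes by -45 per unit t, so z → −∞.

The LP is unbounded; z can be made arbitrarily small.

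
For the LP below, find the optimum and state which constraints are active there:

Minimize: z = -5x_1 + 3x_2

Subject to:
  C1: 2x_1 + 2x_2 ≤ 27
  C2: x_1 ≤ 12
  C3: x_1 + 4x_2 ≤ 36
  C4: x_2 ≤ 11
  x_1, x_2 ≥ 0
Optimal: x_1 = 12, x_2 = 0
Binding: C2, x_2 ≥ 0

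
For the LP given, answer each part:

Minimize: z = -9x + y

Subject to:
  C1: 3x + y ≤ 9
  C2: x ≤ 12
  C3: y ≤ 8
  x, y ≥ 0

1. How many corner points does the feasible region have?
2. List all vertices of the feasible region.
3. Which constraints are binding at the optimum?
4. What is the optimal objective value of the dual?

1. 4
2. (0, 0), (3, 0), (0.3333, 8), (0, 8)
3. C1, y ≥ 0
4. -27 (by strong duality, equal to the primal optimum)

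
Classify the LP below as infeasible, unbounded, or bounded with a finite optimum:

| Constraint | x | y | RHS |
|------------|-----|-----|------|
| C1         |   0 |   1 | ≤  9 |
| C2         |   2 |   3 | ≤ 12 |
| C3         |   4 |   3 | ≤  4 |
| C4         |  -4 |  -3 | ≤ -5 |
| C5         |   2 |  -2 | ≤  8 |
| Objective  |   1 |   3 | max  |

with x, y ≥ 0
C3 requires 4x + 3y ≤ 4, while C4 (-4x - 3y ≤ -5) is equivalent to 4x + 3y ≥ 5. Together they would need 5 ≤ 4x + 3y ≤ 4, which is impossible since 5 > 4. No point satisfies all constraints.

Infeasible: no point satisfies all constraints simultaneously.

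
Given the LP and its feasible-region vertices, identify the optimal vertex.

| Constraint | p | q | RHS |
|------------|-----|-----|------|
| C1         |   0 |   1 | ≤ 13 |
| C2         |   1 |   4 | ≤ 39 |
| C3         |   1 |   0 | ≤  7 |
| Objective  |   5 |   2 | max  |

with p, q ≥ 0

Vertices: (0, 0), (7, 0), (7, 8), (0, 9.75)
Evaluating z = 5p + 2q at each vertex:
  (0, 0): z = 0
  (7, 0): z = 35
  (7, 8): z = 51
  (0, 9.75): z = 19.5

The largest value is z = 51, attained at (7, 8).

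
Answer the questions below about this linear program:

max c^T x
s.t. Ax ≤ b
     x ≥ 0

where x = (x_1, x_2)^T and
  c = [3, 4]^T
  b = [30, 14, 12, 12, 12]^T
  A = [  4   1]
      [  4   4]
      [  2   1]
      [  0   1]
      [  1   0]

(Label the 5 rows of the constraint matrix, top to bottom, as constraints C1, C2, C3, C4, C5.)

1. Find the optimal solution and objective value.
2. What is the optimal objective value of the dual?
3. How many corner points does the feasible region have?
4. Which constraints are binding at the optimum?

1. x_1 = 0, x_2 = 3.5, z = 14
2. 14 (by strong duality, equal to the primal optimum)
3. 3
4. C2, x_1 ≥ 0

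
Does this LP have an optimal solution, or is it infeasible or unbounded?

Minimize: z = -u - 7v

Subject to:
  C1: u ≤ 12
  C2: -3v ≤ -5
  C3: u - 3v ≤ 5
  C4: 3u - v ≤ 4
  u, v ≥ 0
Feasible point: (0, 2) satisfies every constraint, so the LP is feasible.
Direction d = (0, 1): for each constraint row a, a·d ≤ 0 —
  (1)(0) + (0)(1) = 0 ≤ 0
  (0)(0) + (-3)(1) = -3 ≤ 0
  (1)(0) + (-3)(1) = -3 ≤ 0
  (3)(0) + (-1)(1) = -1 ≤ 0
and d ≥ 0, so (0, 2) + t·d stays feasible for every t ≥ 0. Along this ray z = -u - 7v changes by -7 per unit t, so z → −∞.

The LP is unbounded; z can be made arbitrarily small.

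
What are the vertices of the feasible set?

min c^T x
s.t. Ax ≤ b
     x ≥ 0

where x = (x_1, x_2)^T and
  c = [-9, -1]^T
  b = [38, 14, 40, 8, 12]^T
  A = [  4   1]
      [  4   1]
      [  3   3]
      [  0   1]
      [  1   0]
Each vertex is the intersection of two constraint boundaries that also satisfies all remaining constraints:
  x_1 = 0 and x_2 = 0 → (0, 0)
  4x_1 + x_2 = 14 and x_2 = 0 → (3.5, 0)
  4x_1 + x_2 = 14 and x_2 = 8 → (1.5, 8)
  x_2 = 8 and x_1 = 0 → (0, 8)

Vertices: (0, 0), (3.5, 0), (1.5, 8), (0, 8)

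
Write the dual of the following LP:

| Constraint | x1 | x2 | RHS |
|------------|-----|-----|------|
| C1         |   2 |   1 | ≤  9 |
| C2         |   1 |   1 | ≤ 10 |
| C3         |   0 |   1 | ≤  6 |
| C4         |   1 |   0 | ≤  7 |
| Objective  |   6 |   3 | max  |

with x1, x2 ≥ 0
Minimize: z = 9y1 + 10y2 + 6y3 + 7y4

Subject to:
  C1: -2y1 - y2 - y4 ≤ -6
  C2: -y1 - y2 - y3 ≤ -3
  y1, y2, y3, y4 ≥ 0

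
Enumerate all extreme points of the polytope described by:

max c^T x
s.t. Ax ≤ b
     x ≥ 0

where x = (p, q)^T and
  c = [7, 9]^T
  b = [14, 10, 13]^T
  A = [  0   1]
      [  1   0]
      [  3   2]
Each vertex is the intersection of two constraint boundaries that also satisfies all remaining constraints:
  p = 0 and q = 0 → (0, 0)
  3p + 2q = 13 and q = 0 → (4.333, 0)
  3p + 2q = 13 and p = 0 → (0, 6.5)

Vertices: (0, 0), (4.333, 0), (0, 6.5)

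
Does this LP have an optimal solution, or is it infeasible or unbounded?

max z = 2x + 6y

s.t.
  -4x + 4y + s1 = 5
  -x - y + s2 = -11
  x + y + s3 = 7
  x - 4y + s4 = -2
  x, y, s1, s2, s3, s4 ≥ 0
The row x + y + s3 = 7 with s3 ≥ 0 requires x + y ≤ 7, while the row -x - y + s2 = -11 with s2 ≥ 0 is equivalent to x + y ≥ 11. Together they would need 11 ≤ x + y ≤ 7, which is impossible since 11 > 7. No point satisfies all constraints.

The feasible region is empty; the LP is infeasible.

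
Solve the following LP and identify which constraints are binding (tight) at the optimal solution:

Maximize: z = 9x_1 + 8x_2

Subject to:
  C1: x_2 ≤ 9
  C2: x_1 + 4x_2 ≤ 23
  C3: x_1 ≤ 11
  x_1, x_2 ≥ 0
Optimal: x_1 = 11, x_2 = 3
Binding: C2, C3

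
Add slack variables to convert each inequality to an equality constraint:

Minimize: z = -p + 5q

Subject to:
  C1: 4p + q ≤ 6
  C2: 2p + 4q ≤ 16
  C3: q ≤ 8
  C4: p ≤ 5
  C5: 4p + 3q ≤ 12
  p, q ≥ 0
min z = -p + 5q

s.t.
  4p + q + s1 = 6
  2p + 4q + s2 = 16
  q + s3 = 8
  p + s4 = 5
  4p + 3q + s5 = 12
  p, q, s1, s2, s3, s4, s5 ≥ 0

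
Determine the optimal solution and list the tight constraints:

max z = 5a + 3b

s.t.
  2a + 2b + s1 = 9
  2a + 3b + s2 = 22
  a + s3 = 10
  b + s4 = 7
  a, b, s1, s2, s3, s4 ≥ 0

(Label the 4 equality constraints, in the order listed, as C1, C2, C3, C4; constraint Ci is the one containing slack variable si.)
Optimal: a = 4.5, b = 0
Slack at optimum:
  C1: slack = 0 (binding)
  C2: slack = 13
  C3: slack = 5.5
  C4: slack = 7
  a ≥ 0: a = 4.5
  b ≥ 0: b = 0 (binding)
Binding constraints: C1, b ≥ 0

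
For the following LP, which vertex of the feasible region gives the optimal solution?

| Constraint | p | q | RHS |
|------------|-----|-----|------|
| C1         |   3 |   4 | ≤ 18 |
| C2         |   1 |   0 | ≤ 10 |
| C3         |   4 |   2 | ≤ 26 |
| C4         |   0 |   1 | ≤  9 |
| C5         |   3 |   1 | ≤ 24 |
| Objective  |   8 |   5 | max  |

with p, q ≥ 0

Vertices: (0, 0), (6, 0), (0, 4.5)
(6, 0) with z = 48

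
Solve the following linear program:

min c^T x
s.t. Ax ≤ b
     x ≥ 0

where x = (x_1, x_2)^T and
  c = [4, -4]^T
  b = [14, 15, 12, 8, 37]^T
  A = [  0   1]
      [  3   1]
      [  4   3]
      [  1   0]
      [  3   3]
Each vertex is the intersection of two constraint boundaries that also satisfies all remaining constraints:
  x_1 = 0 and x_2 = 0 → (0, 0)
  4x_1 + 3x_2 = 12 and x_2 = 0 → (3, 0)
  4x_1 + 3x_2 = 12 and x_1 = 0 → (0, 4)

Evaluating z = 4x_1 - 4x_2 at each vertex:
  (0, 0): z = 0
  (3, 0): z = 12
  (0, 4): z = -16

The minimum is at (0, 4) with z = -16.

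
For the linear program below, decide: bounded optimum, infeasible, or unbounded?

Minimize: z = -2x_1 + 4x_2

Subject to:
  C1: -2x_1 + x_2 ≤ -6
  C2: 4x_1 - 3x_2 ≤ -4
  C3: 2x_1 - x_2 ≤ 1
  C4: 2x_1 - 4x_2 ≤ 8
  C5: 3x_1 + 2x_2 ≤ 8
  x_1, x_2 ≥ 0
C3 requires 2x_1 - x_2 ≤ 1, while C1 (-2x_1 + x_2 ≤ -6) is equivalent to 2x_1 - x_2 ≥ 6. Together they would need 6 ≤ 2x_1 - x_2 ≤ 1, which is impossible since 6 > 1. No point satisfies all constraints.

Infeasible: no point satisfies all constraints simultaneously.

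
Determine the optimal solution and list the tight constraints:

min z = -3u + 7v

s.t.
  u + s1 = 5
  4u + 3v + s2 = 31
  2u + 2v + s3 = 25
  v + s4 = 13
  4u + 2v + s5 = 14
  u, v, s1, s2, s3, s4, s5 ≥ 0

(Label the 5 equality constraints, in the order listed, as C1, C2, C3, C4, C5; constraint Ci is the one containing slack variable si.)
Optimal: u = 3.5, v = 0
Slack at optimum:
  C1: slack = 1.5
  C2: slack = 17
  C3: slack = 18
  C4: slack = 13
  C5: slack = 0 (binding)
  u ≥ 0: u = 3.5
  v ≥ 0: v = 0 (binding)
Binding constraints: C5, v ≥ 0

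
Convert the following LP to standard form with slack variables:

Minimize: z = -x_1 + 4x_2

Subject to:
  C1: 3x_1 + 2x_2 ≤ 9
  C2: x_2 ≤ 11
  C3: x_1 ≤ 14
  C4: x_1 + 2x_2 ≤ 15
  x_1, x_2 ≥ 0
min z = -x_1 + 4x_2

s.t.
  3x_1 + 2x_2 + s1 = 9
  x_2 + s2 = 11
  x_1 + s3 = 14
  x_1 + 2x_2 + s4 = 15
  x_1, x_2, s1, s2, s3, s4 ≥ 0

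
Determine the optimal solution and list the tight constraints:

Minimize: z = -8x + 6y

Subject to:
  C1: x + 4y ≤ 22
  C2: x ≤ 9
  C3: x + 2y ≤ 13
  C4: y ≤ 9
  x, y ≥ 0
Optimal: x = 9, y = 0
Slack at optimum:
  C1: slack = 13
  C2: slack = 0 (binding)
  C3: slack = 4
  C4: slack = 9
  x ≥ 0: x = 9
  y ≥ 0: y = 0 (binding)
Binding constraints: C2, y ≥ 0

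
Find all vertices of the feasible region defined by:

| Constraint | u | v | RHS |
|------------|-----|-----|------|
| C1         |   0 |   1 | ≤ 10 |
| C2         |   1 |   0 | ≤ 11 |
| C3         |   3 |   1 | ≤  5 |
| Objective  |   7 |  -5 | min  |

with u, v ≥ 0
Each vertex is the intersection of two constraint boundaries that also satisfies all remaining constraints:
  u = 0 and v = 0 → (0, 0)
  3u + v = 5 and v = 0 → (1.667, 0)
  3u + v = 5 and u = 0 → (0, 5)

Vertices: (0, 0), (1.667, 0), (0, 5)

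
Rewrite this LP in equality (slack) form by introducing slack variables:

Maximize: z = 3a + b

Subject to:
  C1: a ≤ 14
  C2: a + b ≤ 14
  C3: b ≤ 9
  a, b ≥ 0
max z = 3a + b

s.t.
  a + s1 = 14
  a + b + s2 = 14
  b + s3 = 9
  a, b, s1, s2, s3 ≥ 0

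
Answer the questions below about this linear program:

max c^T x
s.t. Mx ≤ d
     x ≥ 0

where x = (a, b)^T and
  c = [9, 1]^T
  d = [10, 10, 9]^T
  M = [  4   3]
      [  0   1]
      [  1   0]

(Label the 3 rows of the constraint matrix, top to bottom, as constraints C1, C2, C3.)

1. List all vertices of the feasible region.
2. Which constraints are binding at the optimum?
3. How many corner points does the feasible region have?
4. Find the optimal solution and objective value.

1. (0, 0), (2.5, 0), (0, 3.333)
2. C1, b ≥ 0
3. 3
4. a = 2.5, b = 0, z = 22.5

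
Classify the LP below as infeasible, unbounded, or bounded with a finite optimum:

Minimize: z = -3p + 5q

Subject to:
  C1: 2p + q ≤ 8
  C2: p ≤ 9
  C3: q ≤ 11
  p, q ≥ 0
The point (4, 0) satisfies every constraint, so the LP is feasible; the constraints give p ≤ 9 and q ≤ 11, which with p, q ≥ 0 keep the feasible region inside a bounded box. A feasible, bounded LP attains a finite optimum at a vertex.

Feasible with finite optimum z* = -12 at (4, 0).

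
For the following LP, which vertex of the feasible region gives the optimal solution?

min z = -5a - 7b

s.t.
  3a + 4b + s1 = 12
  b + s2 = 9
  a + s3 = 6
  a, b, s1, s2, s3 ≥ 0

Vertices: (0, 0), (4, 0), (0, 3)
(0, 3) with z = -21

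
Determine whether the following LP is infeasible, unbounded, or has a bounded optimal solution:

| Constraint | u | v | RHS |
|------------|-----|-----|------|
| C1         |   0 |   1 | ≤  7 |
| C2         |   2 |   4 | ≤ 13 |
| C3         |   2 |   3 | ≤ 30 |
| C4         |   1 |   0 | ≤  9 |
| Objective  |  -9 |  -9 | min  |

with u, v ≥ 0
The point (6.5, 0) satisfies every constraint, so the LP is feasible; the constraints give u ≤ 9 and v ≤ 7, which with u, v ≥ 0 keep the feasible region inside a bounded box. A feasible, bounded LP attains a finite optimum at a vertex.

The LP has an optimal solution: (6.5, 0) with z = -58.5.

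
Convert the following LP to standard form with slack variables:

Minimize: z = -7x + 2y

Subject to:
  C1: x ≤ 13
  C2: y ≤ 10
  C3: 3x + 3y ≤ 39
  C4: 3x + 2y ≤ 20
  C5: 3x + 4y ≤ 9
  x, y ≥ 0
min z = -7x + 2y

s.t.
  x + s1 = 13
  y + s2 = 10
  3x + 3y + s3 = 39
  3x + 2y + s4 = 20
  3x + 4y + s5 = 9
  x, y, s1, s2, s3, s4, s5 ≥ 0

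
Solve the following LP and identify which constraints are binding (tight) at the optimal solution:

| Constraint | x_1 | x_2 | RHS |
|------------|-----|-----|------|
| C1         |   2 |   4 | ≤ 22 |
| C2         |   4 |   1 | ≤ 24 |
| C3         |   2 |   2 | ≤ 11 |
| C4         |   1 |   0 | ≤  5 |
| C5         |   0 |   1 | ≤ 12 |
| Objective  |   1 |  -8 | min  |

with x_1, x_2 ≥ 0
Optimal: x_1 = 0, x_2 = 5.5
Binding: C1, C3, x_1 ≥ 0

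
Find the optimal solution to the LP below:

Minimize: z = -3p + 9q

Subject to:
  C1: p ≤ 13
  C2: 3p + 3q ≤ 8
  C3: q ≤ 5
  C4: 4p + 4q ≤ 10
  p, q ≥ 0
p = 2.5, q = 0, z = -7.5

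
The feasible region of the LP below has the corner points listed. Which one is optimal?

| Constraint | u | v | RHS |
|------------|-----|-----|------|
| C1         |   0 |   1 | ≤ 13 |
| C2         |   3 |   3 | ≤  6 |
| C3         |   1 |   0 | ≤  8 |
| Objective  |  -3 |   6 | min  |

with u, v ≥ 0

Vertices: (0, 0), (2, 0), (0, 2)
(2, 0) with z = -6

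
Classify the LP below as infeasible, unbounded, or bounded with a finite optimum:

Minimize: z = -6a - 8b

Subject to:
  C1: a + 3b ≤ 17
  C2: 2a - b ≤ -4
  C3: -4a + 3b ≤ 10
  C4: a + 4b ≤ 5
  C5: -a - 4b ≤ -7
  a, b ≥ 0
C4 requires a + 4b ≤ 5, while C5 (-a - 4b ≤ -7) is equivalent to a + 4b ≥ 7. Together they would need 7 ≤ a + 4b ≤ 5, which is impossible since 7 > 5. No point satisfies all constraints.

Infeasible: no point satisfies all constraints simultaneously.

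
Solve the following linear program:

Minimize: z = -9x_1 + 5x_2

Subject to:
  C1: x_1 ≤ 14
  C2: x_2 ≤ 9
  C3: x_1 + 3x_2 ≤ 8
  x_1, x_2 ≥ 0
x_1 = 8, x_2 = 0, z = -72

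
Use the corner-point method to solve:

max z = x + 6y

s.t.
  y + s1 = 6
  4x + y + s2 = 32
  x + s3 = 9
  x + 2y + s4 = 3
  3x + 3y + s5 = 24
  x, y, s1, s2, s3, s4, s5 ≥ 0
Each vertex is the intersection of two constraint boundaries that also satisfies all remaining constraints:
  x = 0 and y = 0 → (0, 0)
  x + 2y = 3 and y = 0 → (3, 0)
  x + 2y = 3 and x = 0 → (0, 1.5)

Evaluating z = x + 6y at each vertex:
  (0, 0): z = 0
  (3, 0): z = 3
  (0, 1.5): z = 9

The maximum is at (0, 1.5) with z = 9.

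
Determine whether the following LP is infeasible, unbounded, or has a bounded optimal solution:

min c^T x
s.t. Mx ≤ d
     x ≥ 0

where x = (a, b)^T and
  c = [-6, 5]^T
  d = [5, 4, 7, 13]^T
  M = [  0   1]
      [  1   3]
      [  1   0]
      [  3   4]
The point (4, 0) satisfies every constraint, so the LP is feasible; the constraints give a ≤ 7 and b ≤ 5, which with a, b ≥ 0 keep the feasible region inside a bounded box. A feasible, bounded LP attains a finite optimum at a vertex.

Evaluating z = -6a + 5b at each vertex:
  (0, 0): z = 0
  (4, 0): z = -24
  (0, 1.333): z = 6.667

Bounded optimum: z* = -24 at (4, 0).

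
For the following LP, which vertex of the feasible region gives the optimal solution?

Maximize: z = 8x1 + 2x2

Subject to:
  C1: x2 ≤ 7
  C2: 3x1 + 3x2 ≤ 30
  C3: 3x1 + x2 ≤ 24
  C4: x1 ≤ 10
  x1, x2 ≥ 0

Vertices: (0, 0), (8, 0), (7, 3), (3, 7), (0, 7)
Evaluating z = 8x1 + 2x2 at each vertex:
  (0, 0): z = 0
  (8, 0): z = 64
  (7, 3): z = 62
  (3, 7): z = 38
  (0, 7): z = 14

The largest value is z = 64, attained at (8, 0).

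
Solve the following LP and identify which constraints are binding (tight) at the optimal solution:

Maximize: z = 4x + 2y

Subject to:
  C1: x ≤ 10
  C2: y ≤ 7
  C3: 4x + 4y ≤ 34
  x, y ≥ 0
Optimal: x = 8.5, y = 0
Binding: C3, y ≥ 0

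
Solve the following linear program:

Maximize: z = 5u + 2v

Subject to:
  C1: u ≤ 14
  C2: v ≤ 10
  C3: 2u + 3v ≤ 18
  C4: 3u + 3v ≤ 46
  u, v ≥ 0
Each vertex is the intersection of two constraint boundaries that also satisfies all remaining constraints:
  u = 0 and v = 0 → (0, 0)
  2u + 3v = 18 and v = 0 → (9, 0)
  2u + 3v = 18 and u = 0 → (0, 6)

Evaluating z = 5u + 2v at each vertex:
  (0, 0): z = 0
  (9, 0): z = 45
  (0, 6): z = 12

The maximum is at (9, 0) with z = 45.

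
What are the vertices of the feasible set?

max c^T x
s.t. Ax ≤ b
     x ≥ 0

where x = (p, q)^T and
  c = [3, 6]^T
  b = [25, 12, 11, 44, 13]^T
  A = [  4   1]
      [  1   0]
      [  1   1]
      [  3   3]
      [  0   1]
Each vertex is the intersection of two constraint boundaries that also satisfies all remaining constraints:
  p = 0 and q = 0 → (0, 0)
  4p + q = 25 and q = 0 → (6.25, 0)
  4p + q = 25 and p + q = 11 → (4.667, 6.333)
  p + q = 11 and p = 0 → (0, 11)

Vertices: (0, 0), (6.25, 0), (4.667, 6.333), (0, 11)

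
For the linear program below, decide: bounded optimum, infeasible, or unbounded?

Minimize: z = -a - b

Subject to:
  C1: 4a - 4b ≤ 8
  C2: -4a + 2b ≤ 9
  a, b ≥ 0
Feasible point: (0, 0) satisfies every constraint, so the LP is feasible.
Direction d = (1, 1): for each constraint row a, a·d ≤ 0 —
  (4)(1) + (-4)(1) = 0 ≤ 0
  (-4)(1) + (2)(1) = -2 ≤ 0
and d ≥ 0, so (0, 0) + t·d stays feasible for every t ≥ 0. Along this ray z = -a - b changes by -2 per unit t, so z → −∞.

The LP is unbounded; z can be made arbitrarily small.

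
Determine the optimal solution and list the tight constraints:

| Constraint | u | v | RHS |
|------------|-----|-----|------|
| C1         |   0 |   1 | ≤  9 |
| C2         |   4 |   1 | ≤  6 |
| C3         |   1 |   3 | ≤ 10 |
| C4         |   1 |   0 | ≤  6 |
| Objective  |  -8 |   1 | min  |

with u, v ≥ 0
Optimal: u = 1.5, v = 0
Slack at optimum:
  C1: slack = 9
  C2: slack = 0 (binding)
  C3: slack = 8.5
  C4: slack = 4.5
  u ≥ 0: u = 1.5
  v ≥ 0: v = 0 (binding)
Binding constraints: C2, v ≥ 0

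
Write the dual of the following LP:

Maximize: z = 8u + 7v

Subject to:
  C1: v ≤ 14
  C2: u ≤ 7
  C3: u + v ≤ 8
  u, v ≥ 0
Minimize: z = 14y1 + 7y2 + 8y3

Subject to:
  C1: -y2 - y3 ≤ -8
  C2: -y1 - y3 ≤ -7
  y1, y2, y3 ≥ 0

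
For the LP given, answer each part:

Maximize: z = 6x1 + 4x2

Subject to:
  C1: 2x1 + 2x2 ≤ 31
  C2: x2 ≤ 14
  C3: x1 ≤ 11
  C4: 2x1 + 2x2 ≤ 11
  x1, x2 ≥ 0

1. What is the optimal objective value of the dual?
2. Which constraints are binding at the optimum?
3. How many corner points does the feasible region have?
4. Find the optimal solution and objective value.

1. 33 (by strong duality, equal to the primal optimum)
2. C4, x2 ≥ 0
3. 3
4. x1 = 5.5, x2 = 0, z = 33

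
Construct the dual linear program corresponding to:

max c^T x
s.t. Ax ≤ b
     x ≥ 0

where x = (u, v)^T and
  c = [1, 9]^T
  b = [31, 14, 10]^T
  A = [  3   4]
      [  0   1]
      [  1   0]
Minimize: z = 31y1 + 14y2 + 10y3

Subject to:
  C1: -3y1 - y3 ≤ -1
  C2: -4y1 - y2 ≤ -9
  y1, y2, y3 ≥ 0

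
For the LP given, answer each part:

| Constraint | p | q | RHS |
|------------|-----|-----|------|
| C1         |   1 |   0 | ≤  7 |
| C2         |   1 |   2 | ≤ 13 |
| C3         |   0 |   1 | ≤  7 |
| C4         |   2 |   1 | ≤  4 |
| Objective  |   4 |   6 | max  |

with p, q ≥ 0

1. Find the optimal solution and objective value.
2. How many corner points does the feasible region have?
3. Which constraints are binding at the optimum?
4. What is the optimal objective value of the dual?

1. p = 0, q = 4, z = 24
2. 3
3. C4, p ≥ 0
4. 24 (by strong duality, equal to the primal optimum)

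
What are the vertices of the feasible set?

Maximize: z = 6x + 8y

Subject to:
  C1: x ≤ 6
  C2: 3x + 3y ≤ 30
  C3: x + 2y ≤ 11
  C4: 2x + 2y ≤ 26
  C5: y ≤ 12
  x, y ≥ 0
Each vertex is the intersection of two constraint boundaries that also satisfies all remaining constraints:
  x = 0 and y = 0 → (0, 0)
  x = 6 and y = 0 → (6, 0)
  x = 6 and x + 2y = 11 → (6, 2.5)
  x + 2y = 11 and x = 0 → (0, 5.5)

Vertices: (0, 0), (6, 0), (6, 2.5), (0, 5.5)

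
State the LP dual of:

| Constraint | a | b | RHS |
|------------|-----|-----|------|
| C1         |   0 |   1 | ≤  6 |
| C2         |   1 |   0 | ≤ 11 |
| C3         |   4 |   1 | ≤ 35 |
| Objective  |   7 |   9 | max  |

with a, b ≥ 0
Minimize: z = 6y1 + 11y2 + 35y3

Subject to:
  C1: -y2 - 4y3 ≤ -7
  C2: -y1 - y3 ≤ -9
  y1, y2, y3 ≥ 0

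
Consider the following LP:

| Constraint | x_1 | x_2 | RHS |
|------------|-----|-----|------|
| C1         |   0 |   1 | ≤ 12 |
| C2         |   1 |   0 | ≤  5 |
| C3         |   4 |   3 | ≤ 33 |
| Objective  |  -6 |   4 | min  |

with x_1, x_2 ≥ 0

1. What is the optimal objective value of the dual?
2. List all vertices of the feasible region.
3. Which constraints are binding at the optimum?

1. -30 (by strong duality, equal to the primal optimum)
2. (0, 0), (5, 0), (5, 4.333), (0, 11)
3. C2, x_2 ≥ 0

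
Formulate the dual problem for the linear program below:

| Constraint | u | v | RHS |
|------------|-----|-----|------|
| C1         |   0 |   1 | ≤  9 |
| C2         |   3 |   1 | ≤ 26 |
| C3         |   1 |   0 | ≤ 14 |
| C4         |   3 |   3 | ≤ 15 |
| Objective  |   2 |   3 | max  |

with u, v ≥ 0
Minimize: z = 9y1 + 26y2 + 14y3 + 15y4

Subject to:
  C1: -3y2 - y3 - 3y4 ≤ -2
  C2: -y1 - y2 - 3y4 ≤ -3
  y1, y2, y3, y4 ≥ 0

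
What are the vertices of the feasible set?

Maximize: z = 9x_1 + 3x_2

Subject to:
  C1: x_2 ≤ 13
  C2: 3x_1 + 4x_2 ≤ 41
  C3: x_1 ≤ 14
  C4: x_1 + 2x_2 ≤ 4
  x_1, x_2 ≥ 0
Each vertex is the intersection of two constraint boundaries that also satisfies all remaining constraints:
  x_1 = 0 and x_2 = 0 → (0, 0)
  x_1 + 2x_2 = 4 and x_2 = 0 → (4, 0)
  x_1 + 2x_2 = 4 and x_1 = 0 → (0, 2)

Vertices: (0, 0), (4, 0), (0, 2)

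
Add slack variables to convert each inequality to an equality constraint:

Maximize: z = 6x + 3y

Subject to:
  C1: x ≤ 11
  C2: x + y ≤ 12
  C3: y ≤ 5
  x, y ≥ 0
max z = 6x + 3y

s.t.
  x + s1 = 11
  x + y + s2 = 12
  y + s3 = 5
  x, y, s1, s2, s3 ≥ 0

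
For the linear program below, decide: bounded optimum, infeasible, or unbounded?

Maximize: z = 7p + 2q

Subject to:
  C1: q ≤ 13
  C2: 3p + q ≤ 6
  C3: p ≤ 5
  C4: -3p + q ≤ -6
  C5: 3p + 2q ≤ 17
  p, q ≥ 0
The point (2, 0) satisfies every constraint, so the LP is feasible; the constraints give p ≤ 5 and q ≤ 13, which with p, q ≥ 0 keep the feasible region inside a bounded box. A feasible, bounded LP attains a finite optimum at a vertex.

Evaluating z = 7p + 2q at each vertex:
  (2, 0): z = 14

Bounded optimum: z* = 14 at (2, 0).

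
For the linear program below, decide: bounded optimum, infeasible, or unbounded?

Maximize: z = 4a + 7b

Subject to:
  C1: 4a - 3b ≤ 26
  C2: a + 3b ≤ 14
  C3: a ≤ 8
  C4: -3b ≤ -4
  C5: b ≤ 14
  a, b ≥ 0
The point (8, 2) satisfies every constraint, so the LP is feasible; the constraints give a ≤ 8 and b ≤ 14, which with a, b ≥ 0 keep the feasible region inside a bounded box. A feasible, bounded LP attains a finite optimum at a vertex.

Evaluating z = 4a + 7b at each vertex:
  (0, 1.333): z = 9.333
  (7.5, 1.333): z = 39.33
  (8, 2): z = 46
  (0, 4.667): z = 32.67

The LP has an optimal solution: (8, 2) with z = 46.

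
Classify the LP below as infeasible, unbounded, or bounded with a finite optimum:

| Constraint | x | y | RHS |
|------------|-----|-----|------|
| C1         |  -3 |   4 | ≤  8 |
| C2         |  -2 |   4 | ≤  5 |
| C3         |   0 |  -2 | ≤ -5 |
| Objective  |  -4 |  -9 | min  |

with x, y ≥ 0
Feasible point: (4, 3) satisfies every constraint, so the LP is feasible.
Direction d = (1, 0): for each constraint row a, a·d ≤ 0 —
  (-3)(1) + (4)(0) = -3 ≤ 0
  (-2)(1) + (4)(0) = -2 ≤ 0
  (0)(1) + (-2)(0) = 0 ≤ 0
and d ≥ 0, so (4, 3) + t·d stays feasible for every t ≥ 0. Along this ray z = -4x - 9y changes by -4 per unit t, so z → −∞.

The LP is unbounded; z can be made arbitrarily small.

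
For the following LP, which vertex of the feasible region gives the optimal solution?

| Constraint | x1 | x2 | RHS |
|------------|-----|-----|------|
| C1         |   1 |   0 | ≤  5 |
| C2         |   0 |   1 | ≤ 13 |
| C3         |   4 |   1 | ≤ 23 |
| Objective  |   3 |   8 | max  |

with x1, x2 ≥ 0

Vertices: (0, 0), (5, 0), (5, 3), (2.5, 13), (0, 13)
Evaluating z = 3x1 + 8x2 at each vertex:
  (0, 0): z = 0
  (5, 0): z = 15
  (5, 3): z = 39
  (2.5, 13): z = 111.5
  (0, 13): z = 104

The largest value is z = 111.5, attained at (2.5, 13).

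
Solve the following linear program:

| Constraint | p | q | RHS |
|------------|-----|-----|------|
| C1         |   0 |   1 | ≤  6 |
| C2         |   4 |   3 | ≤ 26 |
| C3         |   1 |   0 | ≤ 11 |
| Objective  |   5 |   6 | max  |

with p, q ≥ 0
Each vertex is the intersection of two constraint boundaries that also satisfies all remaining constraints:
  p = 0 and q = 0 → (0, 0)
  4p + 3q = 26 and q = 0 → (6.5, 0)
  q = 6 and 4p + 3q = 26 → (2, 6)
  q = 6 and p = 0 → (0, 6)

Evaluating z = 5p + 6q at each vertex:
  (0, 0): z = 0
  (6.5, 0): z = 32.5
  (2, 6): z = 46
  (0, 6): z = 36

The maximum is at (2, 6) with z = 46.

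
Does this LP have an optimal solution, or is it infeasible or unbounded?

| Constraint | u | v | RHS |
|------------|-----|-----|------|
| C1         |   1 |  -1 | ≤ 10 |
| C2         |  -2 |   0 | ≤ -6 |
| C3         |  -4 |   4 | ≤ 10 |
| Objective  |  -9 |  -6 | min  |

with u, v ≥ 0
Feasible point: (3, 0) satisfies every constraint, so the LP is feasible.
Direction d = (1, 1): for each constraint row a, a·d ≤ 0 —
  (1)(1) + (-1)(1) = 0 ≤ 0
  (-2)(1) + (0)(1) = -2 ≤ 0
  (-4)(1) + (4)(1) = 0 ≤ 0
and d ≥ 0, so (3, 0) + t·d stays feasible for every t ≥ 0. Along this ray z = -9u - 6v changes by -15 per unit t, so z → −∞.

Unbounded — the objective can decrease without bound over the feasible region.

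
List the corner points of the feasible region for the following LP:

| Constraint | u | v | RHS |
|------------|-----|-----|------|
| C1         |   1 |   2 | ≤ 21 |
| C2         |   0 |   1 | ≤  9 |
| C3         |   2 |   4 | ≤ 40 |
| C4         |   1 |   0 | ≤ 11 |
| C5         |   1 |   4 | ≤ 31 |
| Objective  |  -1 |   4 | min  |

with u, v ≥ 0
Each vertex is the intersection of two constraint boundaries that also satisfies all remaining constraints:
  u = 0 and v = 0 → (0, 0)
  u = 11 and v = 0 → (11, 0)
  2u + 4v = 40 and u = 11 → (11, 4.5)
  2u + 4v = 40 and u + 4v = 31 → (9, 5.5)
  u + 4v = 31 and u = 0 → (0, 7.75)

Vertices: (0, 0), (11, 0), (11, 4.5), (9, 5.5), (0, 7.75)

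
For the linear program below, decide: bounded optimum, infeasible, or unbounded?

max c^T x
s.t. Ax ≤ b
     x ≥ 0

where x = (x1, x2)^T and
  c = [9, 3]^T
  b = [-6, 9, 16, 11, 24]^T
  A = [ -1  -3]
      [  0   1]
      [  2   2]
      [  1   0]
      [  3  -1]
The point (8, 0) satisfies every constraint, so the LP is feasible; the constraints give x1 ≤ 11 and x2 ≤ 9, which with x1, x2 ≥ 0 keep the feasible region inside a bounded box. A feasible, bounded LP attains a finite optimum at a vertex.

Evaluating z = 9x1 + 3x2 at each vertex:
  (0, 2): z = 6
  (6, 0): z = 54
  (8, 0): z = 72
  (0, 8): z = 24

The LP has an optimal solution: (8, 0) with z = 72.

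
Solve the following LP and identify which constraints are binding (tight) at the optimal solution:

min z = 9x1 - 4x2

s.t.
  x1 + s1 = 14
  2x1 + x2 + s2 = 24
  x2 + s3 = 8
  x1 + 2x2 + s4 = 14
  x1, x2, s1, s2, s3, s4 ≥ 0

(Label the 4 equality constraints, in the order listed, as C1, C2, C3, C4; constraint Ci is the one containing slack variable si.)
Optimal: x1 = 0, x2 = 7
Binding: C4, x1 ≥ 0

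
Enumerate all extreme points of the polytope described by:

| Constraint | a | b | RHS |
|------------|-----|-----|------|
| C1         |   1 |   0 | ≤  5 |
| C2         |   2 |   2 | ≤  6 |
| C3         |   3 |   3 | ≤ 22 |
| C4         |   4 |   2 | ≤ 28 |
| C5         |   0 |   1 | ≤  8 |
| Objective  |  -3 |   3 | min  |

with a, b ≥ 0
Each vertex is the intersection of two constraint boundaries that also satisfies all remaining constraints:
  a = 0 and b = 0 → (0, 0)
  2a + 2b = 6 and b = 0 → (3, 0)
  2a + 2b = 6 and a = 0 → (0, 3)

Vertices: (0, 0), (3, 0), (0, 3)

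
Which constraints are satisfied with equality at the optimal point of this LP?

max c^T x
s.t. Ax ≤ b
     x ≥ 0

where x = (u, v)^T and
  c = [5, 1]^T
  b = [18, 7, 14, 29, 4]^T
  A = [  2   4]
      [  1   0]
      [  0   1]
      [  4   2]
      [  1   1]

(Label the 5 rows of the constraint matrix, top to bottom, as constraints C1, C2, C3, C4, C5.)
Optimal: u = 4, v = 0
Slack at optimum:
  C1: slack = 10
  C2: slack = 3
  C3: slack = 14
  C4: slack = 13
  C5: slack = 0 (binding)
  u ≥ 0: u = 4
  v ≥ 0: v = 0 (binding)
Binding constraints: C5, v ≥ 0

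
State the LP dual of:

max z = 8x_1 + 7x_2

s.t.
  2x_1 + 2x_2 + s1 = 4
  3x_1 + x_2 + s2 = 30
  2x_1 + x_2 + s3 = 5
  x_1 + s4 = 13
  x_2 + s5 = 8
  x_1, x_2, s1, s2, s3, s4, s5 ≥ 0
Minimize: z = 4y1 + 30y2 + 5y3 + 13y4 + 8y5

Subject to:
  C1: -2y1 - 3y2 - 2y3 - y4 ≤ -8
  C2: -2y1 - y2 - y3 - y5 ≤ -7
  y1, y2, y3, y4, y5 ≥ 0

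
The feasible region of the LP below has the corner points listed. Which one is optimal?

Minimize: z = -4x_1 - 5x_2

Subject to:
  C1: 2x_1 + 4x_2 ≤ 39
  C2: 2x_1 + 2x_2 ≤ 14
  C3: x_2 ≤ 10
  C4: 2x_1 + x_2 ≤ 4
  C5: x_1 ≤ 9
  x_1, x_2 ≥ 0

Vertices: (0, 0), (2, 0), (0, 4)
(0, 4) with z = -20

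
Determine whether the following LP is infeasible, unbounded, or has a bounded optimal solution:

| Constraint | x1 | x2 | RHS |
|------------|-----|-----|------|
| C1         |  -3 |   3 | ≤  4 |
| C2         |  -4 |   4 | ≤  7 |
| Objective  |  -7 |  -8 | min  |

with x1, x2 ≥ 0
Feasible point: (0, 0) satisfies every constraint, so the LP is feasible.
Direction d = (1, 0): for each constraint row a, a·d ≤ 0 —
  (-3)(1) + (3)(0) = -3 ≤ 0
  (-4)(1) + (4)(0) = -4 ≤ 0
and d ≥ 0, so (0, 0) + t·d stays feasible for every t ≥ 0. Along this ray z = -7x1 - 8x2 changes by -7 per unit t, so z → −∞.

Unbounded: there is a feasible ray along which z → −∞.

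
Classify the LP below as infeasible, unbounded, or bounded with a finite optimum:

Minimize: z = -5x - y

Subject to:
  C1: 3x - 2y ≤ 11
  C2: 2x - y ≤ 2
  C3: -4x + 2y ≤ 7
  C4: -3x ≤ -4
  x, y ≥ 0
Feasible point: (2, 2) satisfies every constraint, so the LP is feasible.
Direction d = (1, 2): for each constraint row a, a·d ≤ 0 —
  (3)(1) + (-2)(2) = -1 ≤ 0
  (2)(1) + (-1)(2) = 0 ≤ 0
  (-4)(1) + (2)(2) = 0 ≤ 0
  (-3)(1) + (0)(2) = -3 ≤ 0
and d ≥ 0, so (2, 2) + t·d stays feasible for every t ≥ 0. Along this ray z = -5x - y changes by -7 per unit t, so z → −∞.

Unbounded — the objective can decrease without bound over the feasible region.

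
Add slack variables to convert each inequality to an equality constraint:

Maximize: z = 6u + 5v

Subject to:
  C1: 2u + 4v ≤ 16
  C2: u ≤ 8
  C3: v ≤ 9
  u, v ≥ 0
max z = 6u + 5v

s.t.
  2u + 4v + s1 = 16
  u + s2 = 8
  v + s3 = 9
  u, v, s1, s2, s3 ≥ 0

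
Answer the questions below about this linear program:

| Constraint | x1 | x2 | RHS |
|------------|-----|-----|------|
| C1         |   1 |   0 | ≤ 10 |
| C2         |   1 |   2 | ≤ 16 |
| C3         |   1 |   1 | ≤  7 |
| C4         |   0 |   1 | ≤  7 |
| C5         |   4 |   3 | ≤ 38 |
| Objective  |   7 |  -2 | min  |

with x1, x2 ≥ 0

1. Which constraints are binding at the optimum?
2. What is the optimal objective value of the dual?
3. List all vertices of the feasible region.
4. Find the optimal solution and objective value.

1. C3, C4, x1 ≥ 0
2. -14 (by strong duality, equal to the primal optimum)
3. (0, 0), (7, 0), (0, 7)
4. x1 = 0, x2 = 7, z = -14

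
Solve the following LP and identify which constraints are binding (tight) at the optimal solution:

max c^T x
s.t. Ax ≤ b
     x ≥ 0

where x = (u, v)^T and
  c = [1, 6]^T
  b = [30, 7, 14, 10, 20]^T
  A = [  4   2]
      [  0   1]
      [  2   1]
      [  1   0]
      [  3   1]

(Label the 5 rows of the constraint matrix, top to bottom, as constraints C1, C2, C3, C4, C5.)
Optimal: u = 3.5, v = 7
Binding: C2, C3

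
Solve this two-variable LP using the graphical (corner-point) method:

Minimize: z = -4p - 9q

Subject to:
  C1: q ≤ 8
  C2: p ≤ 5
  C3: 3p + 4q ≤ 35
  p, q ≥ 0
Each vertex is the intersection of two constraint boundaries that also satisfies all remaining constraints:
  p = 0 and q = 0 → (0, 0)
  p = 5 and q = 0 → (5, 0)
  p = 5 and 3p + 4q = 35 → (5, 5)
  q = 8 and 3p + 4q = 35 → (1, 8)
  q = 8 and p = 0 → (0, 8)

Evaluating z = -4p - 9q at each vertex:
  (0, 0): z = 0
  (5, 0): z = -20
  (5, 5): z = -65
  (1, 8): z = -76
  (0, 8): z = -72

The minimum is at (1, 8) with z = -76.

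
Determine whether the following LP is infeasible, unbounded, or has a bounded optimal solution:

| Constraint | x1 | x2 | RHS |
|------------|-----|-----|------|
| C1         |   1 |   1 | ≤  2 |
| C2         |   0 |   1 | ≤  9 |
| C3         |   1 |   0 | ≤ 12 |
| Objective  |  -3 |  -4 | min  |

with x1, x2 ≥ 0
The point (0, 2) satisfies every constraint, so the LP is feasible; the constraints give x1 ≤ 12 and x2 ≤ 9, which with x1, x2 ≥ 0 keep the feasible region inside a bounded box. A feasible, bounded LP attains a finite optimum at a vertex.

Evaluating z = -3x1 - 4x2 at each vertex:
  (0, 0): z = 0
  (2, 0): z = -6
  (0, 2): z = -8

The LP has an optimal solution: (0, 2) with z = -8.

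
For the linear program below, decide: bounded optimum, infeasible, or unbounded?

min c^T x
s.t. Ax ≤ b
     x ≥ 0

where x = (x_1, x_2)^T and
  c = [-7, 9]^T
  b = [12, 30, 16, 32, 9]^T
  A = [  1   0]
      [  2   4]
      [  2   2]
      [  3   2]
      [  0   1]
The point (8, 0) satisfies every constraint, so the LP is feasible; the constraints give x_1 ≤ 12 and x_2 ≤ 9, which with x_1, x_2 ≥ 0 keep the feasible region inside a bounded box. A feasible, bounded LP attains a finite optimum at a vertex.

Bounded optimum: z* = -56 at (8, 0).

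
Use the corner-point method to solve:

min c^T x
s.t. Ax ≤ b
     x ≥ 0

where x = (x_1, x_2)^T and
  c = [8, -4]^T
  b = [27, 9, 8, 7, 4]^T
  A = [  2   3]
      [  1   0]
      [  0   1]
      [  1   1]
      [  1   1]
x_1 = 0, x_2 = 4, z = -16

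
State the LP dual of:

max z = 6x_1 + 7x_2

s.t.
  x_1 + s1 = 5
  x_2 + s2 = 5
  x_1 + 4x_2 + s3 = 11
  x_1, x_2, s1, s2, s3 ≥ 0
Minimize: z = 5y1 + 5y2 + 11y3

Subject to:
  C1: -y1 - y3 ≤ -6
  C2: -y2 - 4y3 ≤ -7
  y1, y2, y3 ≥ 0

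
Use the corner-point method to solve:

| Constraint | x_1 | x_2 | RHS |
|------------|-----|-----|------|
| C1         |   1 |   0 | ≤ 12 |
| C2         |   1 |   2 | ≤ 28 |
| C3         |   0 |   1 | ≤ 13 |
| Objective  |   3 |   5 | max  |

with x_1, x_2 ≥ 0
Each vertex is the intersection of two constraint boundaries that also satisfies all remaining constraints:
  x_1 = 0 and x_2 = 0 → (0, 0)
  x_1 = 12 and x_2 = 0 → (12, 0)
  x_1 = 12 and x_1 + 2x_2 = 28 → (12, 8)
  x_1 + 2x_2 = 28 and x_2 = 13 → (2, 13)
  x_2 = 13 and x_1 = 0 → (0, 13)

Evaluating z = 3x_1 + 5x_2 at each vertex:
  (0, 0): z = 0
  (12, 0): z = 36
  (12, 8): z = 76
  (2, 13): z = 71
  (0, 13): z = 65

The maximum is at (12, 8) with z = 76.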